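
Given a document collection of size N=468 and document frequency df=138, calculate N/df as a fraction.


IDF ratio = N / df
= 468 / 138
= 78/23

78/23


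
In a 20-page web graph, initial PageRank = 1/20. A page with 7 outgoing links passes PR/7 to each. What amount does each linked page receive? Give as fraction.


Initial PR = 1/20 = 1/20
Outlinks = 7
Contribution per link = PR / outlinks
= 1/20 / 7
= 1/140

1/140


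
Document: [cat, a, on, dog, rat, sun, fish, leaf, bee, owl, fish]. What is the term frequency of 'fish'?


Document has 11 words
Scanning for 'fish':
Found at positions: [6, 10]
Count = 2

2


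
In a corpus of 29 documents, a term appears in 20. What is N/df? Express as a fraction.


IDF ratio = N / df
= 29 / 20
= 29/20

29/20


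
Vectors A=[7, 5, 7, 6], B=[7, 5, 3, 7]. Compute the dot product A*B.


Dot product = sum of element-wise products
A[0]*B[0] = 7*7 = 49
A[1]*B[1] = 5*5 = 25
A[2]*B[2] = 7*3 = 21
A[3]*B[3] = 6*7 = 42
Sum = 49 + 25 + 21 + 42 = 137

137


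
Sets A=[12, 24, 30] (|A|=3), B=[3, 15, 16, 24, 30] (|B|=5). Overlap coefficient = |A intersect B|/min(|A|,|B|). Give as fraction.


A intersect B = [24, 30]
|A intersect B| = 2
min(|A|, |B|) = min(3, 5) = 3
Overlap = 2 / 3 = 2/3

2/3


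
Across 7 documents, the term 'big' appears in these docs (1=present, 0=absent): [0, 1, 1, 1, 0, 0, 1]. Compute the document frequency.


Checking each document for 'big':
Doc 1: absent
Doc 2: present
Doc 3: present
Doc 4: present
Doc 5: absent
Doc 6: absent
Doc 7: present
df = sum of presences = 0 + 1 + 1 + 1 + 0 + 0 + 1 = 4

4


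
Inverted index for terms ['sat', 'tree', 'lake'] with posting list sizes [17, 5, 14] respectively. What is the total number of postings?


Summing posting list sizes:
'sat': 17 postings
'tree': 5 postings
'lake': 14 postings
Total = 17 + 5 + 14 = 36

36


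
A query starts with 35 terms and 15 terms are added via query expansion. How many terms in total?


Original terms: 35
Expansion terms: 15
Total = 35 + 15 = 50

50


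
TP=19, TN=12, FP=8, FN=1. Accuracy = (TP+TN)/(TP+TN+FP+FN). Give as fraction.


Accuracy = (TP + TN) / (TP + TN + FP + FN)
TP + TN = 19 + 12 = 31
Total = 19 + 12 + 8 + 1 = 40
Accuracy = 31 / 40 = 31/40

31/40


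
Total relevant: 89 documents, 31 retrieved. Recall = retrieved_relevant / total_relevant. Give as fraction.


Recall = retrieved_relevant / total_relevant
= 31 / 89
= 31 / (31 + 58)
= 31/89

31/89


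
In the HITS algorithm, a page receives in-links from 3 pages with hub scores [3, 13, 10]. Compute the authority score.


Authority = sum of hub scores of in-linkers
In-link 1: hub score = 3
In-link 2: hub score = 13
In-link 3: hub score = 10
Authority = 3 + 13 + 10 = 26

26


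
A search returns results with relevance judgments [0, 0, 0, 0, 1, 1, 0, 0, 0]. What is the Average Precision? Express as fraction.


Computing P@k for each relevant position:
Position 1: not relevant
Position 2: not relevant
Position 3: not relevant
Position 4: not relevant
Position 5: relevant, P@5 = 1/5 = 1/5
Position 6: relevant, P@6 = 2/6 = 1/3
Position 7: not relevant
Position 8: not relevant
Position 9: not relevant
Sum of P@k = 1/5 + 1/3 = 8/15
AP = 8/15 / 2 = 4/15

4/15


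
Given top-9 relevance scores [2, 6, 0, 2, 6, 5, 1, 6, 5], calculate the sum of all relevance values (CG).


Cumulative Gain = sum of relevance scores
Position 1: rel=2, running sum=2
Position 2: rel=6, running sum=8
Position 3: rel=0, running sum=8
Position 4: rel=2, running sum=10
Position 5: rel=6, running sum=16
Position 6: rel=5, running sum=21
Position 7: rel=1, running sum=22
Position 8: rel=6, running sum=28
Position 9: rel=5, running sum=33
CG = 33

33


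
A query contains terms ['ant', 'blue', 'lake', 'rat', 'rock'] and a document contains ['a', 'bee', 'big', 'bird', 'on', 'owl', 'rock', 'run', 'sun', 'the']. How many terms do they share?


Query terms: ['ant', 'blue', 'lake', 'rat', 'rock']
Document terms: ['a', 'bee', 'big', 'bird', 'on', 'owl', 'rock', 'run', 'sun', 'the']
Common terms: ['rock']
Overlap count = 1

1


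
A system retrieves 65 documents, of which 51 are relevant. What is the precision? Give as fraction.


Precision = relevant_retrieved / total_retrieved
= 51 / 65
= 51 / (51 + 14)
= 51/65

51/65


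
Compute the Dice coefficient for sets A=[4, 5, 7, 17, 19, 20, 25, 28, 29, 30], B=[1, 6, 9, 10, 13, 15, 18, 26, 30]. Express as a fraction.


A intersect B = [30]
|A intersect B| = 1
|A| = 10, |B| = 9
Dice = 2*1 / (10+9)
= 2 / 19 = 2/19

2/19


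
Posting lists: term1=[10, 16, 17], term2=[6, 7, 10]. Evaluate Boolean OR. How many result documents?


Boolean OR: find union of posting lists
term1 docs: [10, 16, 17]
term2 docs: [6, 7, 10]
Union: [6, 7, 10, 16, 17]
|union| = 5

5


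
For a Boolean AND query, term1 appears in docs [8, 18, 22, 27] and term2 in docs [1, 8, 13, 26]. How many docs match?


Boolean AND: find intersection of posting lists
term1 docs: [8, 18, 22, 27]
term2 docs: [1, 8, 13, 26]
Intersection: [8]
|intersection| = 1

1


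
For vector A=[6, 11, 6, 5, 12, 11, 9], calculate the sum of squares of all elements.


|A|^2 = sum of squared components
A[0]^2 = 6^2 = 36
A[1]^2 = 11^2 = 121
A[2]^2 = 6^2 = 36
A[3]^2 = 5^2 = 25
A[4]^2 = 12^2 = 144
A[5]^2 = 11^2 = 121
A[6]^2 = 9^2 = 81
Sum = 36 + 121 + 36 + 25 + 144 + 121 + 81 = 564

564


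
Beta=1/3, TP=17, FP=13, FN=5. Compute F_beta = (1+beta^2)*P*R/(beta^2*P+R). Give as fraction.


P = TP/(TP+FP) = 17/30 = 17/30
R = TP/(TP+FN) = 17/22 = 17/22
beta^2 = 1/3^2 = 1/9
(1 + beta^2) = 10/9
Numerator = (1+beta^2)*P*R = 289/594
Denominator = beta^2*P + R = 17/270 + 17/22 = 1241/1485
F_beta = 85/146

85/146


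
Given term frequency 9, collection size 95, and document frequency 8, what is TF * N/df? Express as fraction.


TF * (N/df)
= 9 * (95/8)
= 9 * 95/8
= 855/8

855/8


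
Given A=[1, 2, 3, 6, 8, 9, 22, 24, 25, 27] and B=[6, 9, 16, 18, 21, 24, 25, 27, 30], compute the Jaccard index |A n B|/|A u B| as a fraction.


A intersect B = [6, 9, 24, 25, 27]
|A intersect B| = 5
A union B = [1, 2, 3, 6, 8, 9, 16, 18, 21, 22, 24, 25, 27, 30]
|A union B| = 14
Jaccard = 5/14 = 5/14

5/14


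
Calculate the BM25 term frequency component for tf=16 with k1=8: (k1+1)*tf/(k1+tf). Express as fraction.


BM25 TF component = (k1+1)*tf / (k1+tf)
k1 = 8, tf = 16
Numerator = (8+1)*16 = 144
Denominator = 8 + 16 = 24
= 144/24 = 6

6


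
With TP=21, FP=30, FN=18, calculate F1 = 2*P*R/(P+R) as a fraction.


F1 = 2 * P * R / (P + R)
P = TP/(TP+FP) = 21/51 = 7/17
R = TP/(TP+FN) = 21/39 = 7/13
2 * P * R = 2 * 7/17 * 7/13 = 98/221
P + R = 7/17 + 7/13 = 210/221
F1 = 98/221 / 210/221 = 7/15

7/15


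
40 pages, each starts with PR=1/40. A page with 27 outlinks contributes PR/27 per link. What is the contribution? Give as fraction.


Initial PR = 1/40 = 1/40
Outlinks = 27
Contribution per link = PR / outlinks
= 1/40 / 27
= 1/1080

1/1080


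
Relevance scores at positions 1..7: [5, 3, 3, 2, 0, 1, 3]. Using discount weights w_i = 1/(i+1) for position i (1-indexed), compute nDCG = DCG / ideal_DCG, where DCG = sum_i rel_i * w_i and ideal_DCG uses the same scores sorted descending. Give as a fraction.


Position discount weights w_i = 1/(i+1) for i=1..7:
Weights = [1/2, 1/3, 1/4, 1/5, 1/6, 1/7, 1/8]
Actual relevance: [5, 3, 3, 2, 0, 1, 3]
DCG = 5/2 + 3/3 + 3/4 + 2/5 + 0/6 + 1/7 + 3/8 = 1447/280
Ideal relevance (sorted desc): [5, 3, 3, 3, 2, 1, 0]
Ideal DCG = 5/2 + 3/3 + 3/4 + 3/5 + 2/6 + 1/7 + 0/8 = 2237/420
nDCG = DCG / ideal_DCG = 1447/280 / 2237/420 = 4341/4474

4341/4474


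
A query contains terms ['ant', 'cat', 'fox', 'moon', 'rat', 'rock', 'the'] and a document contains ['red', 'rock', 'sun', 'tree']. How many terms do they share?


Query terms: ['ant', 'cat', 'fox', 'moon', 'rat', 'rock', 'the']
Document terms: ['red', 'rock', 'sun', 'tree']
Common terms: ['rock']
Overlap count = 1

1


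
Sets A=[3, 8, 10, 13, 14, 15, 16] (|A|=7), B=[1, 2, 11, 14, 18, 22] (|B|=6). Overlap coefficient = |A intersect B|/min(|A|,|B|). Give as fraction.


A intersect B = [14]
|A intersect B| = 1
min(|A|, |B|) = min(7, 6) = 6
Overlap = 1 / 6 = 1/6

1/6


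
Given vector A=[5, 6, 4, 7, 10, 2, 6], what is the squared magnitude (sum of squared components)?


|A|^2 = sum of squared components
A[0]^2 = 5^2 = 25
A[1]^2 = 6^2 = 36
A[2]^2 = 4^2 = 16
A[3]^2 = 7^2 = 49
A[4]^2 = 10^2 = 100
A[5]^2 = 2^2 = 4
A[6]^2 = 6^2 = 36
Sum = 25 + 36 + 16 + 49 + 100 + 4 + 36 = 266

266


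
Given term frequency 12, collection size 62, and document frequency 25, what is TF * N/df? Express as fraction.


TF * (N/df)
= 12 * (62/25)
= 12 * 62/25
= 744/25

744/25


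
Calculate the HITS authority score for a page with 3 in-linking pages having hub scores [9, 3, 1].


Authority = sum of hub scores of in-linkers
In-link 1: hub score = 9
In-link 2: hub score = 3
In-link 3: hub score = 1
Authority = 9 + 3 + 1 = 13

13


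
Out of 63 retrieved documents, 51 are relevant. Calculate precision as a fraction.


Precision = relevant_retrieved / total_retrieved
= 51 / 63
= 51 / (51 + 12)
= 17/21

17/21


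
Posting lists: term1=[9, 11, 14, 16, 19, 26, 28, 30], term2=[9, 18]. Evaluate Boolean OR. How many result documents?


Boolean OR: find union of posting lists
term1 docs: [9, 11, 14, 16, 19, 26, 28, 30]
term2 docs: [9, 18]
Union: [9, 11, 14, 16, 18, 19, 26, 28, 30]
|union| = 9

9


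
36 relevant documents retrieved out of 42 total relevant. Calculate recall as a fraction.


Recall = retrieved_relevant / total_relevant
= 36 / 42
= 36 / (36 + 6)
= 6/7

6/7


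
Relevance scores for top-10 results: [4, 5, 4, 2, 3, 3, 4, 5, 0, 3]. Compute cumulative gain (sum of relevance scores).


Cumulative Gain = sum of relevance scores
Position 1: rel=4, running sum=4
Position 2: rel=5, running sum=9
Position 3: rel=4, running sum=13
Position 4: rel=2, running sum=15
Position 5: rel=3, running sum=18
Position 6: rel=3, running sum=21
Position 7: rel=4, running sum=25
Position 8: rel=5, running sum=30
Position 9: rel=0, running sum=30
Position 10: rel=3, running sum=33
CG = 33

33


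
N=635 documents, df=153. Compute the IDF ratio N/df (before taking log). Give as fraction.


IDF ratio = N / df
= 635 / 153
= 635/153

635/153


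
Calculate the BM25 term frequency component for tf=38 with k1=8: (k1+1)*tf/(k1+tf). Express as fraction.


BM25 TF component = (k1+1)*tf / (k1+tf)
k1 = 8, tf = 38
Numerator = (8+1)*38 = 342
Denominator = 8 + 38 = 46
= 342/46 = 171/23

171/23


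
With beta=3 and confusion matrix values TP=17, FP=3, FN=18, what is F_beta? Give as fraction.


P = TP/(TP+FP) = 17/20 = 17/20
R = TP/(TP+FN) = 17/35 = 17/35
beta^2 = 3^2 = 9
(1 + beta^2) = 10
Numerator = (1+beta^2)*P*R = 289/70
Denominator = beta^2*P + R = 153/20 + 17/35 = 1139/140
F_beta = 34/67

34/67


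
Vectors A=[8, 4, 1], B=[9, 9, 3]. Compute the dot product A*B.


Dot product = sum of element-wise products
A[0]*B[0] = 8*9 = 72
A[1]*B[1] = 4*9 = 36
A[2]*B[2] = 1*3 = 3
Sum = 72 + 36 + 3 = 111

111


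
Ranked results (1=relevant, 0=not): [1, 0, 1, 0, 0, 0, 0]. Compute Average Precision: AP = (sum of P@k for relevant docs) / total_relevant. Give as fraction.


Computing P@k for each relevant position:
Position 1: relevant, P@1 = 1/1 = 1
Position 2: not relevant
Position 3: relevant, P@3 = 2/3 = 2/3
Position 4: not relevant
Position 5: not relevant
Position 6: not relevant
Position 7: not relevant
Sum of P@k = 1 + 2/3 = 5/3
AP = 5/3 / 2 = 5/6

5/6


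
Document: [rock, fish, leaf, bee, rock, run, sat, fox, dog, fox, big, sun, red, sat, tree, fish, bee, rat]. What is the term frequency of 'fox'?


Document has 18 words
Scanning for 'fox':
Found at positions: [7, 9]
Count = 2

2


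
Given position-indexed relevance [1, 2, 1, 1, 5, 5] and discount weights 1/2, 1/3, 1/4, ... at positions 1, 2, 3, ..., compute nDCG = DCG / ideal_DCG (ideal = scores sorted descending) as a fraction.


Position discount weights w_i = 1/(i+1) for i=1..6:
Weights = [1/2, 1/3, 1/4, 1/5, 1/6, 1/7]
Actual relevance: [1, 2, 1, 1, 5, 5]
DCG = 1/2 + 2/3 + 1/4 + 1/5 + 5/6 + 5/7 = 443/140
Ideal relevance (sorted desc): [5, 5, 2, 1, 1, 1]
Ideal DCG = 5/2 + 5/3 + 2/4 + 1/5 + 1/6 + 1/7 = 1087/210
nDCG = DCG / ideal_DCG = 443/140 / 1087/210 = 1329/2174

1329/2174


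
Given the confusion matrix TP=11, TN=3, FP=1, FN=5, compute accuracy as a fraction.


Accuracy = (TP + TN) / (TP + TN + FP + FN)
TP + TN = 11 + 3 = 14
Total = 11 + 3 + 1 + 5 = 20
Accuracy = 14 / 20 = 7/10

7/10


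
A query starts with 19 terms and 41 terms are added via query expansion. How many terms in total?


Original terms: 19
Expansion terms: 41
Total = 19 + 41 = 60

60


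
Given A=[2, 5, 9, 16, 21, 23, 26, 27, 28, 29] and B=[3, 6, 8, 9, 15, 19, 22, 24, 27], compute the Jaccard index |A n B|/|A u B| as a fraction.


A intersect B = [9, 27]
|A intersect B| = 2
A union B = [2, 3, 5, 6, 8, 9, 15, 16, 19, 21, 22, 23, 24, 26, 27, 28, 29]
|A union B| = 17
Jaccard = 2/17 = 2/17

2/17


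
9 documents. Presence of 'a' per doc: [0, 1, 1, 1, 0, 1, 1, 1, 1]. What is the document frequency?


Checking each document for 'a':
Doc 1: absent
Doc 2: present
Doc 3: present
Doc 4: present
Doc 5: absent
Doc 6: present
Doc 7: present
Doc 8: present
Doc 9: present
df = sum of presences = 0 + 1 + 1 + 1 + 0 + 1 + 1 + 1 + 1 = 7

7


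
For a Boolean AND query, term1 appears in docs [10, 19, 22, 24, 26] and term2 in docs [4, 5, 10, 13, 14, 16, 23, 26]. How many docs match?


Boolean AND: find intersection of posting lists
term1 docs: [10, 19, 22, 24, 26]
term2 docs: [4, 5, 10, 13, 14, 16, 23, 26]
Intersection: [10, 26]
|intersection| = 2

2


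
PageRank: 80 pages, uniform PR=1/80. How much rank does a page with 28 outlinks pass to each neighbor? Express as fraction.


Initial PR = 1/80 = 1/80
Outlinks = 28
Contribution per link = PR / outlinks
= 1/80 / 28
= 1/2240

1/2240


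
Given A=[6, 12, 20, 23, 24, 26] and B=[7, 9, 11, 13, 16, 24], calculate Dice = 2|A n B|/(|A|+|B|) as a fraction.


A intersect B = [24]
|A intersect B| = 1
|A| = 6, |B| = 6
Dice = 2*1 / (6+6)
= 2 / 12 = 1/6

1/6


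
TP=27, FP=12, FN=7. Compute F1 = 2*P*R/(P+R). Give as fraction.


F1 = 2 * P * R / (P + R)
P = TP/(TP+FP) = 27/39 = 9/13
R = TP/(TP+FN) = 27/34 = 27/34
2 * P * R = 2 * 9/13 * 27/34 = 243/221
P + R = 9/13 + 27/34 = 657/442
F1 = 243/221 / 657/442 = 54/73

54/73


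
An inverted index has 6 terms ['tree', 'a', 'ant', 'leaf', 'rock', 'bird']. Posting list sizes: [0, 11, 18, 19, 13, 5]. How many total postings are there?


Summing posting list sizes:
'tree': 0 postings
'a': 11 postings
'ant': 18 postings
'leaf': 19 postings
'rock': 13 postings
'bird': 5 postings
Total = 0 + 11 + 18 + 19 + 13 + 5 = 66

66


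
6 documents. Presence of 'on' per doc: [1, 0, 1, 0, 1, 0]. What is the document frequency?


Checking each document for 'on':
Doc 1: present
Doc 2: absent
Doc 3: present
Doc 4: absent
Doc 5: present
Doc 6: absent
df = sum of presences = 1 + 0 + 1 + 0 + 1 + 0 = 3

3


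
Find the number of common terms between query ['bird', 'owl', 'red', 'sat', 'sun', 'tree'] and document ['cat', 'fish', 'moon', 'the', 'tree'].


Query terms: ['bird', 'owl', 'red', 'sat', 'sun', 'tree']
Document terms: ['cat', 'fish', 'moon', 'the', 'tree']
Common terms: ['tree']
Overlap count = 1

1


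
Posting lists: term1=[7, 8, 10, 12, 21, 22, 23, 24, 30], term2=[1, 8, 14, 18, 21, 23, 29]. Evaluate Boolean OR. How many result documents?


Boolean OR: find union of posting lists
term1 docs: [7, 8, 10, 12, 21, 22, 23, 24, 30]
term2 docs: [1, 8, 14, 18, 21, 23, 29]
Union: [1, 7, 8, 10, 12, 14, 18, 21, 22, 23, 24, 29, 30]
|union| = 13

13


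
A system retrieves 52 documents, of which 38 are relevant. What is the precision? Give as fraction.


Precision = relevant_retrieved / total_retrieved
= 38 / 52
= 38 / (38 + 14)
= 19/26

19/26


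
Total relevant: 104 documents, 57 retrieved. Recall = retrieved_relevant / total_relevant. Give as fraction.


Recall = retrieved_relevant / total_relevant
= 57 / 104
= 57 / (57 + 47)
= 57/104

57/104


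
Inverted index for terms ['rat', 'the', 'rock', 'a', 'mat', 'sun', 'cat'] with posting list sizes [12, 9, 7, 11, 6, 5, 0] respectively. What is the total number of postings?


Summing posting list sizes:
'rat': 12 postings
'the': 9 postings
'rock': 7 postings
'a': 11 postings
'mat': 6 postings
'sun': 5 postings
'cat': 0 postings
Total = 12 + 9 + 7 + 11 + 6 + 5 + 0 = 50

50


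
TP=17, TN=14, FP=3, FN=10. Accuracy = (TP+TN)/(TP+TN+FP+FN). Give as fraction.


Accuracy = (TP + TN) / (TP + TN + FP + FN)
TP + TN = 17 + 14 = 31
Total = 17 + 14 + 3 + 10 = 44
Accuracy = 31 / 44 = 31/44

31/44


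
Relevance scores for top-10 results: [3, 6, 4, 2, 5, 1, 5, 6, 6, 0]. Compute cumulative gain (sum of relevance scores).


Cumulative Gain = sum of relevance scores
Position 1: rel=3, running sum=3
Position 2: rel=6, running sum=9
Position 3: rel=4, running sum=13
Position 4: rel=2, running sum=15
Position 5: rel=5, running sum=20
Position 6: rel=1, running sum=21
Position 7: rel=5, running sum=26
Position 8: rel=6, running sum=32
Position 9: rel=6, running sum=38
Position 10: rel=0, running sum=38
CG = 38

38


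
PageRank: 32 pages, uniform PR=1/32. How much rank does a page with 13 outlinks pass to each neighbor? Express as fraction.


Initial PR = 1/32 = 1/32
Outlinks = 13
Contribution per link = PR / outlinks
= 1/32 / 13
= 1/416

1/416


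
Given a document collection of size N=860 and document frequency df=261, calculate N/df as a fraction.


IDF ratio = N / df
= 860 / 261
= 860/261

860/261


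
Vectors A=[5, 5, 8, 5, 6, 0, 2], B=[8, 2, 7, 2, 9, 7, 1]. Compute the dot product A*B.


Dot product = sum of element-wise products
A[0]*B[0] = 5*8 = 40
A[1]*B[1] = 5*2 = 10
A[2]*B[2] = 8*7 = 56
A[3]*B[3] = 5*2 = 10
A[4]*B[4] = 6*9 = 54
A[5]*B[5] = 0*7 = 0
A[6]*B[6] = 2*1 = 2
Sum = 40 + 10 + 56 + 10 + 54 + 0 + 2 = 172

172


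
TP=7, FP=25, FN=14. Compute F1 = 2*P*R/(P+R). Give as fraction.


F1 = 2 * P * R / (P + R)
P = TP/(TP+FP) = 7/32 = 7/32
R = TP/(TP+FN) = 7/21 = 1/3
2 * P * R = 2 * 7/32 * 1/3 = 7/48
P + R = 7/32 + 1/3 = 53/96
F1 = 7/48 / 53/96 = 14/53

14/53


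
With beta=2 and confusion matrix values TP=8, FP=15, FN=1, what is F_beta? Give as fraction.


P = TP/(TP+FP) = 8/23 = 8/23
R = TP/(TP+FN) = 8/9 = 8/9
beta^2 = 2^2 = 4
(1 + beta^2) = 5
Numerator = (1+beta^2)*P*R = 320/207
Denominator = beta^2*P + R = 32/23 + 8/9 = 472/207
F_beta = 40/59

40/59


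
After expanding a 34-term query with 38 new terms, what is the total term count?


Original terms: 34
Expansion terms: 38
Total = 34 + 38 = 72

72


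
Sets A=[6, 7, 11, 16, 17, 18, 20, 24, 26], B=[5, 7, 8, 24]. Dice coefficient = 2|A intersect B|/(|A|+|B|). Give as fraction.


A intersect B = [7, 24]
|A intersect B| = 2
|A| = 9, |B| = 4
Dice = 2*2 / (9+4)
= 4 / 13 = 4/13

4/13


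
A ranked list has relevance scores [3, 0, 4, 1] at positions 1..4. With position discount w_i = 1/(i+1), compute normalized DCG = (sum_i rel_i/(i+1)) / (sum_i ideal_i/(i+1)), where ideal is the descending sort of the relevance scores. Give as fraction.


Position discount weights w_i = 1/(i+1) for i=1..4:
Weights = [1/2, 1/3, 1/4, 1/5]
Actual relevance: [3, 0, 4, 1]
DCG = 3/2 + 0/3 + 4/4 + 1/5 = 27/10
Ideal relevance (sorted desc): [4, 3, 1, 0]
Ideal DCG = 4/2 + 3/3 + 1/4 + 0/5 = 13/4
nDCG = DCG / ideal_DCG = 27/10 / 13/4 = 54/65

54/65


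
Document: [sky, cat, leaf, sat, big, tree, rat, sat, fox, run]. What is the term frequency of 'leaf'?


Document has 10 words
Scanning for 'leaf':
Found at positions: [2]
Count = 1

1


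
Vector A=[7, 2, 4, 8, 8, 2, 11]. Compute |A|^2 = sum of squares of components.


|A|^2 = sum of squared components
A[0]^2 = 7^2 = 49
A[1]^2 = 2^2 = 4
A[2]^2 = 4^2 = 16
A[3]^2 = 8^2 = 64
A[4]^2 = 8^2 = 64
A[5]^2 = 2^2 = 4
A[6]^2 = 11^2 = 121
Sum = 49 + 4 + 16 + 64 + 64 + 4 + 121 = 322

322


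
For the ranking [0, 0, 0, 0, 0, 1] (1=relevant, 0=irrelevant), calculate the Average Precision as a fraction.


Computing P@k for each relevant position:
Position 1: not relevant
Position 2: not relevant
Position 3: not relevant
Position 4: not relevant
Position 5: not relevant
Position 6: relevant, P@6 = 1/6 = 1/6
Sum of P@k = 1/6 = 1/6
AP = 1/6 / 1 = 1/6

1/6


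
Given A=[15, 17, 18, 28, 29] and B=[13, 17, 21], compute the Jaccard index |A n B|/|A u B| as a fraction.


A intersect B = [17]
|A intersect B| = 1
A union B = [13, 15, 17, 18, 21, 28, 29]
|A union B| = 7
Jaccard = 1/7 = 1/7

1/7


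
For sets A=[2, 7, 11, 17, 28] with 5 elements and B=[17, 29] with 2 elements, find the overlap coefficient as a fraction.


A intersect B = [17]
|A intersect B| = 1
min(|A|, |B|) = min(5, 2) = 2
Overlap = 1 / 2 = 1/2

1/2


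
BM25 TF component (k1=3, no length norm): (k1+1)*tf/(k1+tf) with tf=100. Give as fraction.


BM25 TF component = (k1+1)*tf / (k1+tf)
k1 = 3, tf = 100
Numerator = (3+1)*100 = 400
Denominator = 3 + 100 = 103
= 400/103 = 400/103

400/103


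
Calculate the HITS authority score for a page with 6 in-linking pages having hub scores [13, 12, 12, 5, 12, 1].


Authority = sum of hub scores of in-linkers
In-link 1: hub score = 13
In-link 2: hub score = 12
In-link 3: hub score = 12
In-link 4: hub score = 5
In-link 5: hub score = 12
In-link 6: hub score = 1
Authority = 13 + 12 + 12 + 5 + 12 + 1 = 55

55


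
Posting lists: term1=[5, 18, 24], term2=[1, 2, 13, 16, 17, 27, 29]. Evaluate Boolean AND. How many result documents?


Boolean AND: find intersection of posting lists
term1 docs: [5, 18, 24]
term2 docs: [1, 2, 13, 16, 17, 27, 29]
Intersection: []
|intersection| = 0

0


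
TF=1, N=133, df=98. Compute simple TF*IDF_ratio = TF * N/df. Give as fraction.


TF * (N/df)
= 1 * (133/98)
= 1 * 19/14
= 19/14

19/14


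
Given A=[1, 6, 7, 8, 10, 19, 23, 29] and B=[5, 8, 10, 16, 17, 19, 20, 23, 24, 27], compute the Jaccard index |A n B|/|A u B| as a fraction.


A intersect B = [8, 10, 19, 23]
|A intersect B| = 4
A union B = [1, 5, 6, 7, 8, 10, 16, 17, 19, 20, 23, 24, 27, 29]
|A union B| = 14
Jaccard = 4/14 = 2/7

2/7


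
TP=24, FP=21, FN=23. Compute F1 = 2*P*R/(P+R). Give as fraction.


F1 = 2 * P * R / (P + R)
P = TP/(TP+FP) = 24/45 = 8/15
R = TP/(TP+FN) = 24/47 = 24/47
2 * P * R = 2 * 8/15 * 24/47 = 128/235
P + R = 8/15 + 24/47 = 736/705
F1 = 128/235 / 736/705 = 12/23

12/23


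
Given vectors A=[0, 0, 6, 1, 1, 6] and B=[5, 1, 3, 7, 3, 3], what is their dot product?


Dot product = sum of element-wise products
A[0]*B[0] = 0*5 = 0
A[1]*B[1] = 0*1 = 0
A[2]*B[2] = 6*3 = 18
A[3]*B[3] = 1*7 = 7
A[4]*B[4] = 1*3 = 3
A[5]*B[5] = 6*3 = 18
Sum = 0 + 0 + 18 + 7 + 3 + 18 = 46

46


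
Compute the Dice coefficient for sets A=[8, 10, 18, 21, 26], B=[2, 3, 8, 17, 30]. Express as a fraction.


A intersect B = [8]
|A intersect B| = 1
|A| = 5, |B| = 5
Dice = 2*1 / (5+5)
= 2 / 10 = 1/5

1/5


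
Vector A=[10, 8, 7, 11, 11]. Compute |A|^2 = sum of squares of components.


|A|^2 = sum of squared components
A[0]^2 = 10^2 = 100
A[1]^2 = 8^2 = 64
A[2]^2 = 7^2 = 49
A[3]^2 = 11^2 = 121
A[4]^2 = 11^2 = 121
Sum = 100 + 64 + 49 + 121 + 121 = 455

455


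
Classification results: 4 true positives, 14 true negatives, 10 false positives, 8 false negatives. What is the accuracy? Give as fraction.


Accuracy = (TP + TN) / (TP + TN + FP + FN)
TP + TN = 4 + 14 = 18
Total = 4 + 14 + 10 + 8 = 36
Accuracy = 18 / 36 = 1/2

1/2


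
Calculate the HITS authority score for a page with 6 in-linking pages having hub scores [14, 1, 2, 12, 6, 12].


Authority = sum of hub scores of in-linkers
In-link 1: hub score = 14
In-link 2: hub score = 1
In-link 3: hub score = 2
In-link 4: hub score = 12
In-link 5: hub score = 6
In-link 6: hub score = 12
Authority = 14 + 1 + 2 + 12 + 6 + 12 = 47

47


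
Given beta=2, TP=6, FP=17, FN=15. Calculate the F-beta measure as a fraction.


P = TP/(TP+FP) = 6/23 = 6/23
R = TP/(TP+FN) = 6/21 = 2/7
beta^2 = 2^2 = 4
(1 + beta^2) = 5
Numerator = (1+beta^2)*P*R = 60/161
Denominator = beta^2*P + R = 24/23 + 2/7 = 214/161
F_beta = 30/107

30/107


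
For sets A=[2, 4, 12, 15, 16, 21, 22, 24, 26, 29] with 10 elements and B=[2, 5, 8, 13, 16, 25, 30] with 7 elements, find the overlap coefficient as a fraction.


A intersect B = [2, 16]
|A intersect B| = 2
min(|A|, |B|) = min(10, 7) = 7
Overlap = 2 / 7 = 2/7

2/7


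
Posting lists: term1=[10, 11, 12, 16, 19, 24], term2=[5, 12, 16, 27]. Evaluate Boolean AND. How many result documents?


Boolean AND: find intersection of posting lists
term1 docs: [10, 11, 12, 16, 19, 24]
term2 docs: [5, 12, 16, 27]
Intersection: [12, 16]
|intersection| = 2

2


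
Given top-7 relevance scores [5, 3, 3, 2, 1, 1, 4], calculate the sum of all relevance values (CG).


Cumulative Gain = sum of relevance scores
Position 1: rel=5, running sum=5
Position 2: rel=3, running sum=8
Position 3: rel=3, running sum=11
Position 4: rel=2, running sum=13
Position 5: rel=1, running sum=14
Position 6: rel=1, running sum=15
Position 7: rel=4, running sum=19
CG = 19

19


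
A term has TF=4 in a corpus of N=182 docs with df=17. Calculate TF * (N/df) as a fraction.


TF * (N/df)
= 4 * (182/17)
= 4 * 182/17
= 728/17

728/17


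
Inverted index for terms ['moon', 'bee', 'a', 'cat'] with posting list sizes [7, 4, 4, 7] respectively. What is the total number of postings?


Summing posting list sizes:
'moon': 7 postings
'bee': 4 postings
'a': 4 postings
'cat': 7 postings
Total = 7 + 4 + 4 + 7 = 22

22


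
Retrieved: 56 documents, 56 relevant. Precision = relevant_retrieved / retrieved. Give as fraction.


Precision = relevant_retrieved / total_retrieved
= 56 / 56
= 56 / (56 + 0)
= 1

1


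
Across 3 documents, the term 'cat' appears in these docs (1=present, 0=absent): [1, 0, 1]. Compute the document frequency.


Checking each document for 'cat':
Doc 1: present
Doc 2: absent
Doc 3: present
df = sum of presences = 1 + 0 + 1 = 2

2


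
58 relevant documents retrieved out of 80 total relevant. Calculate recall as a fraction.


Recall = retrieved_relevant / total_relevant
= 58 / 80
= 58 / (58 + 22)
= 29/40

29/40


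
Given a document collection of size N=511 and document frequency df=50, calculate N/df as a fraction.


IDF ratio = N / df
= 511 / 50
= 511/50

511/50


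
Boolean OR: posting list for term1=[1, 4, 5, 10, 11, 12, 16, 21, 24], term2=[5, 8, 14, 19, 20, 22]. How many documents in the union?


Boolean OR: find union of posting lists
term1 docs: [1, 4, 5, 10, 11, 12, 16, 21, 24]
term2 docs: [5, 8, 14, 19, 20, 22]
Union: [1, 4, 5, 8, 10, 11, 12, 14, 16, 19, 20, 21, 22, 24]
|union| = 14

14


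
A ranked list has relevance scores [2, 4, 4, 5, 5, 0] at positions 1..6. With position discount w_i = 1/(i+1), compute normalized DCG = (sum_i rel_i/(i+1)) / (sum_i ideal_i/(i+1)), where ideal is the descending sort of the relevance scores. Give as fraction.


Position discount weights w_i = 1/(i+1) for i=1..6:
Weights = [1/2, 1/3, 1/4, 1/5, 1/6, 1/7]
Actual relevance: [2, 4, 4, 5, 5, 0]
DCG = 2/2 + 4/3 + 4/4 + 5/5 + 5/6 + 0/7 = 31/6
Ideal relevance (sorted desc): [5, 5, 4, 4, 2, 0]
Ideal DCG = 5/2 + 5/3 + 4/4 + 4/5 + 2/6 + 0/7 = 63/10
nDCG = DCG / ideal_DCG = 31/6 / 63/10 = 155/189

155/189


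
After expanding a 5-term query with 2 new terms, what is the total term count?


Original terms: 5
Expansion terms: 2
Total = 5 + 2 = 7

7


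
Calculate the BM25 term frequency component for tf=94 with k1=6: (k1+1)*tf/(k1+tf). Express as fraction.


BM25 TF component = (k1+1)*tf / (k1+tf)
k1 = 6, tf = 94
Numerator = (6+1)*94 = 658
Denominator = 6 + 94 = 100
= 658/100 = 329/50

329/50


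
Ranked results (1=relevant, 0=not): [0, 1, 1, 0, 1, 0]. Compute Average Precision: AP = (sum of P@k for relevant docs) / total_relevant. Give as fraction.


Computing P@k for each relevant position:
Position 1: not relevant
Position 2: relevant, P@2 = 1/2 = 1/2
Position 3: relevant, P@3 = 2/3 = 2/3
Position 4: not relevant
Position 5: relevant, P@5 = 3/5 = 3/5
Position 6: not relevant
Sum of P@k = 1/2 + 2/3 + 3/5 = 53/30
AP = 53/30 / 3 = 53/90

53/90


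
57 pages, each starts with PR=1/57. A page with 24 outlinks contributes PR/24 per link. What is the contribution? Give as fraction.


Initial PR = 1/57 = 1/57
Outlinks = 24
Contribution per link = PR / outlinks
= 1/57 / 24
= 1/1368

1/1368


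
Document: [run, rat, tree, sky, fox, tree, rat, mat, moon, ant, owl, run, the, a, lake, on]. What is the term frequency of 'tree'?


Document has 16 words
Scanning for 'tree':
Found at positions: [2, 5]
Count = 2

2


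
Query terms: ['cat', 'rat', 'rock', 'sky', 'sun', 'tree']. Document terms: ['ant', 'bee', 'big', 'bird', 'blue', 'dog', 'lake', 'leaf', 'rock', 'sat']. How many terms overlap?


Query terms: ['cat', 'rat', 'rock', 'sky', 'sun', 'tree']
Document terms: ['ant', 'bee', 'big', 'bird', 'blue', 'dog', 'lake', 'leaf', 'rock', 'sat']
Common terms: ['rock']
Overlap count = 1

1


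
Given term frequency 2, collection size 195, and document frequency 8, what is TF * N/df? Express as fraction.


TF * (N/df)
= 2 * (195/8)
= 2 * 195/8
= 195/4

195/4


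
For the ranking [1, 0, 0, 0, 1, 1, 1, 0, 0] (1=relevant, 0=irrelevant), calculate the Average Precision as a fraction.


Computing P@k for each relevant position:
Position 1: relevant, P@1 = 1/1 = 1
Position 2: not relevant
Position 3: not relevant
Position 4: not relevant
Position 5: relevant, P@5 = 2/5 = 2/5
Position 6: relevant, P@6 = 3/6 = 1/2
Position 7: relevant, P@7 = 4/7 = 4/7
Position 8: not relevant
Position 9: not relevant
Sum of P@k = 1 + 2/5 + 1/2 + 4/7 = 173/70
AP = 173/70 / 4 = 173/280

173/280


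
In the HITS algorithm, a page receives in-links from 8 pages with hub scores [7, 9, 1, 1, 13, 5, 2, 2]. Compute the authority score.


Authority = sum of hub scores of in-linkers
In-link 1: hub score = 7
In-link 2: hub score = 9
In-link 3: hub score = 1
In-link 4: hub score = 1
In-link 5: hub score = 13
In-link 6: hub score = 5
In-link 7: hub score = 2
In-link 8: hub score = 2
Authority = 7 + 9 + 1 + 1 + 13 + 5 + 2 + 2 = 40

40


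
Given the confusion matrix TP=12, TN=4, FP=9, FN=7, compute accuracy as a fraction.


Accuracy = (TP + TN) / (TP + TN + FP + FN)
TP + TN = 12 + 4 = 16
Total = 12 + 4 + 9 + 7 = 32
Accuracy = 16 / 32 = 1/2

1/2


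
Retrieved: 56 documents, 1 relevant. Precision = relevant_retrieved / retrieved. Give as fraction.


Precision = relevant_retrieved / total_retrieved
= 1 / 56
= 1 / (1 + 55)
= 1/56

1/56


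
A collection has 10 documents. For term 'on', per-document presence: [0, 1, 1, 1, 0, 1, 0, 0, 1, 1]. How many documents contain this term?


Checking each document for 'on':
Doc 1: absent
Doc 2: present
Doc 3: present
Doc 4: present
Doc 5: absent
Doc 6: present
Doc 7: absent
Doc 8: absent
Doc 9: present
Doc 10: present
df = sum of presences = 0 + 1 + 1 + 1 + 0 + 1 + 0 + 0 + 1 + 1 = 6

6


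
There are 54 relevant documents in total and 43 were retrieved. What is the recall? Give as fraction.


Recall = retrieved_relevant / total_relevant
= 43 / 54
= 43 / (43 + 11)
= 43/54

43/54


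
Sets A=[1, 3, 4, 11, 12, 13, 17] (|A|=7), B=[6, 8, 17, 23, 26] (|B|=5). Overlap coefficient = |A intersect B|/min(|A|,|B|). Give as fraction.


A intersect B = [17]
|A intersect B| = 1
min(|A|, |B|) = min(7, 5) = 5
Overlap = 1 / 5 = 1/5

1/5


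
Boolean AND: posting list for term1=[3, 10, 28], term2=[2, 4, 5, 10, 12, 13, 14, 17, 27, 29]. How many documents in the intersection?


Boolean AND: find intersection of posting lists
term1 docs: [3, 10, 28]
term2 docs: [2, 4, 5, 10, 12, 13, 14, 17, 27, 29]
Intersection: [10]
|intersection| = 1

1


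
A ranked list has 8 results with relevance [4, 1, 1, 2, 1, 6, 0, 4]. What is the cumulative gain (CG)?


Cumulative Gain = sum of relevance scores
Position 1: rel=4, running sum=4
Position 2: rel=1, running sum=5
Position 3: rel=1, running sum=6
Position 4: rel=2, running sum=8
Position 5: rel=1, running sum=9
Position 6: rel=6, running sum=15
Position 7: rel=0, running sum=15
Position 8: rel=4, running sum=19
CG = 19

19


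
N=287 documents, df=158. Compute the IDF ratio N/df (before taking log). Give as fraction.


IDF ratio = N / df
= 287 / 158
= 287/158

287/158


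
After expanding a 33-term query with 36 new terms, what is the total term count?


Original terms: 33
Expansion terms: 36
Total = 33 + 36 = 69

69


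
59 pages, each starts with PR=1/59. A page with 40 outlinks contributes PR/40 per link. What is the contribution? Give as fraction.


Initial PR = 1/59 = 1/59
Outlinks = 40
Contribution per link = PR / outlinks
= 1/59 / 40
= 1/2360

1/2360


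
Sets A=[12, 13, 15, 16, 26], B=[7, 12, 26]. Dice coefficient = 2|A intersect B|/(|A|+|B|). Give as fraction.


A intersect B = [12, 26]
|A intersect B| = 2
|A| = 5, |B| = 3
Dice = 2*2 / (5+3)
= 4 / 8 = 1/2

1/2


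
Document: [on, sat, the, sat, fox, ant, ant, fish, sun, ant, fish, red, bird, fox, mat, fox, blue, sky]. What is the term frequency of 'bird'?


Document has 18 words
Scanning for 'bird':
Found at positions: [12]
Count = 1

1


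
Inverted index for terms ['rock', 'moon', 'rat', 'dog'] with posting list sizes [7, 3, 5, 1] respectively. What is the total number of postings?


Summing posting list sizes:
'rock': 7 postings
'moon': 3 postings
'rat': 5 postings
'dog': 1 postings
Total = 7 + 3 + 5 + 1 = 16

16


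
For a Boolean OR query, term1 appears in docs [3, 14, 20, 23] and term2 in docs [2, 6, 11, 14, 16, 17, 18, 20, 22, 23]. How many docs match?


Boolean OR: find union of posting lists
term1 docs: [3, 14, 20, 23]
term2 docs: [2, 6, 11, 14, 16, 17, 18, 20, 22, 23]
Union: [2, 3, 6, 11, 14, 16, 17, 18, 20, 22, 23]
|union| = 11

11


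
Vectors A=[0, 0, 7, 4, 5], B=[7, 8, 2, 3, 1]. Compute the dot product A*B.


Dot product = sum of element-wise products
A[0]*B[0] = 0*7 = 0
A[1]*B[1] = 0*8 = 0
A[2]*B[2] = 7*2 = 14
A[3]*B[3] = 4*3 = 12
A[4]*B[4] = 5*1 = 5
Sum = 0 + 0 + 14 + 12 + 5 = 31

31


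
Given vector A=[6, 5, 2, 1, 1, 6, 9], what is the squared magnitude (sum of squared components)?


|A|^2 = sum of squared components
A[0]^2 = 6^2 = 36
A[1]^2 = 5^2 = 25
A[2]^2 = 2^2 = 4
A[3]^2 = 1^2 = 1
A[4]^2 = 1^2 = 1
A[5]^2 = 6^2 = 36
A[6]^2 = 9^2 = 81
Sum = 36 + 25 + 4 + 1 + 1 + 36 + 81 = 184

184


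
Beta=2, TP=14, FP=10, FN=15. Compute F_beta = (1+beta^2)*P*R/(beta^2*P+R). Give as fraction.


P = TP/(TP+FP) = 14/24 = 7/12
R = TP/(TP+FN) = 14/29 = 14/29
beta^2 = 2^2 = 4
(1 + beta^2) = 5
Numerator = (1+beta^2)*P*R = 245/174
Denominator = beta^2*P + R = 7/3 + 14/29 = 245/87
F_beta = 1/2

1/2


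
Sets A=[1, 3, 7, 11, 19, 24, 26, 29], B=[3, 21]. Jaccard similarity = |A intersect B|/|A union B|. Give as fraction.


A intersect B = [3]
|A intersect B| = 1
A union B = [1, 3, 7, 11, 19, 21, 24, 26, 29]
|A union B| = 9
Jaccard = 1/9 = 1/9

1/9


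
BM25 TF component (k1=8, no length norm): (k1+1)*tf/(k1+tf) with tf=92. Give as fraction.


BM25 TF component = (k1+1)*tf / (k1+tf)
k1 = 8, tf = 92
Numerator = (8+1)*92 = 828
Denominator = 8 + 92 = 100
= 828/100 = 207/25

207/25


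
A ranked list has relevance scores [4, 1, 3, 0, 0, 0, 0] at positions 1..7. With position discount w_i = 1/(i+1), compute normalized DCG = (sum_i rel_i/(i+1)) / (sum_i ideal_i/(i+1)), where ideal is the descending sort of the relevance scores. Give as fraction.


Position discount weights w_i = 1/(i+1) for i=1..7:
Weights = [1/2, 1/3, 1/4, 1/5, 1/6, 1/7, 1/8]
Actual relevance: [4, 1, 3, 0, 0, 0, 0]
DCG = 4/2 + 1/3 + 3/4 + 0/5 + 0/6 + 0/7 + 0/8 = 37/12
Ideal relevance (sorted desc): [4, 3, 1, 0, 0, 0, 0]
Ideal DCG = 4/2 + 3/3 + 1/4 + 0/5 + 0/6 + 0/7 + 0/8 = 13/4
nDCG = DCG / ideal_DCG = 37/12 / 13/4 = 37/39

37/39


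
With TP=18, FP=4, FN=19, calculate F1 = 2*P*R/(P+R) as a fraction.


F1 = 2 * P * R / (P + R)
P = TP/(TP+FP) = 18/22 = 9/11
R = TP/(TP+FN) = 18/37 = 18/37
2 * P * R = 2 * 9/11 * 18/37 = 324/407
P + R = 9/11 + 18/37 = 531/407
F1 = 324/407 / 531/407 = 36/59

36/59


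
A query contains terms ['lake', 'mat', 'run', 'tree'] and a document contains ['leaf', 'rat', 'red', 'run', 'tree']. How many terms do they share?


Query terms: ['lake', 'mat', 'run', 'tree']
Document terms: ['leaf', 'rat', 'red', 'run', 'tree']
Common terms: ['run', 'tree']
Overlap count = 2

2


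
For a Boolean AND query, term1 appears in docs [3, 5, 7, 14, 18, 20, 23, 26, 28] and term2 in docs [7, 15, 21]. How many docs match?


Boolean AND: find intersection of posting lists
term1 docs: [3, 5, 7, 14, 18, 20, 23, 26, 28]
term2 docs: [7, 15, 21]
Intersection: [7]
|intersection| = 1

1


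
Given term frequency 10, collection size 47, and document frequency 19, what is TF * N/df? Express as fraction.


TF * (N/df)
= 10 * (47/19)
= 10 * 47/19
= 470/19

470/19


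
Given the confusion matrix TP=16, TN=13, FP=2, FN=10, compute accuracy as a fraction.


Accuracy = (TP + TN) / (TP + TN + FP + FN)
TP + TN = 16 + 13 = 29
Total = 16 + 13 + 2 + 10 = 41
Accuracy = 29 / 41 = 29/41

29/41


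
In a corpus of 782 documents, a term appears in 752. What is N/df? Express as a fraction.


IDF ratio = N / df
= 782 / 752
= 391/376

391/376


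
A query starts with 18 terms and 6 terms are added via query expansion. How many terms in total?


Original terms: 18
Expansion terms: 6
Total = 18 + 6 = 24

24


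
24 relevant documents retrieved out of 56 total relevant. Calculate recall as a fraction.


Recall = retrieved_relevant / total_relevant
= 24 / 56
= 24 / (24 + 32)
= 3/7

3/7


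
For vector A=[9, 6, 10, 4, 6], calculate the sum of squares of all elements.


|A|^2 = sum of squared components
A[0]^2 = 9^2 = 81
A[1]^2 = 6^2 = 36
A[2]^2 = 10^2 = 100
A[3]^2 = 4^2 = 16
A[4]^2 = 6^2 = 36
Sum = 81 + 36 + 100 + 16 + 36 = 269

269


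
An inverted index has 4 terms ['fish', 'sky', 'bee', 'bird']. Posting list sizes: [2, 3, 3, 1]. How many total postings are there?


Summing posting list sizes:
'fish': 2 postings
'sky': 3 postings
'bee': 3 postings
'bird': 1 postings
Total = 2 + 3 + 3 + 1 = 9

9


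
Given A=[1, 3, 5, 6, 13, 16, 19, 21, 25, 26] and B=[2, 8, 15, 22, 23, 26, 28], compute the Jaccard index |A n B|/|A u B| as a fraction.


A intersect B = [26]
|A intersect B| = 1
A union B = [1, 2, 3, 5, 6, 8, 13, 15, 16, 19, 21, 22, 23, 25, 26, 28]
|A union B| = 16
Jaccard = 1/16 = 1/16

1/16


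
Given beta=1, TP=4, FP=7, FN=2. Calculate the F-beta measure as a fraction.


P = TP/(TP+FP) = 4/11 = 4/11
R = TP/(TP+FN) = 4/6 = 2/3
beta^2 = 1^2 = 1
(1 + beta^2) = 2
Numerator = (1+beta^2)*P*R = 16/33
Denominator = beta^2*P + R = 4/11 + 2/3 = 34/33
F_beta = 8/17

8/17


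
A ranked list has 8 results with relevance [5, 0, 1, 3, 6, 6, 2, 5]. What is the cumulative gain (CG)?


Cumulative Gain = sum of relevance scores
Position 1: rel=5, running sum=5
Position 2: rel=0, running sum=5
Position 3: rel=1, running sum=6
Position 4: rel=3, running sum=9
Position 5: rel=6, running sum=15
Position 6: rel=6, running sum=21
Position 7: rel=2, running sum=23
Position 8: rel=5, running sum=28
CG = 28

28


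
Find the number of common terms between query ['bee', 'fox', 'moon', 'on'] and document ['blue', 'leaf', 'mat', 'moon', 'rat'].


Query terms: ['bee', 'fox', 'moon', 'on']
Document terms: ['blue', 'leaf', 'mat', 'moon', 'rat']
Common terms: ['moon']
Overlap count = 1

1


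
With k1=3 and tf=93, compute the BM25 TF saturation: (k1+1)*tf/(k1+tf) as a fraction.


BM25 TF component = (k1+1)*tf / (k1+tf)
k1 = 3, tf = 93
Numerator = (3+1)*93 = 372
Denominator = 3 + 93 = 96
= 372/96 = 31/8

31/8


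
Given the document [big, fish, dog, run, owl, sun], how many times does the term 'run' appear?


Document has 6 words
Scanning for 'run':
Found at positions: [3]
Count = 1

1
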